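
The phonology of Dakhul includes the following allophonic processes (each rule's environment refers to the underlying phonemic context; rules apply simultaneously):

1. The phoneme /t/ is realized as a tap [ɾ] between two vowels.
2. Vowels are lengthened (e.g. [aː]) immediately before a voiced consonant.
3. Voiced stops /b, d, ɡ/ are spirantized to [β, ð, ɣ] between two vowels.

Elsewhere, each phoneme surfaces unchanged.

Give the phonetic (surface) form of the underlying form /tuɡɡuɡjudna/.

[tuːɡɡuːɡjuːdna]

/t/ (word-initial): rule 1 targets it, but not between two vowels → unchanged [t].
/u/ (between /t/ and /ɡ/) occurs before a voiced consonant → [uː] by rule 2.
/ɡ/ — between /u/ and /ɡ/; rule 3 does not apply here → [ɡ].
/ɡ/ (between /ɡ/ and /u/) is in the target of rule 3 but the environment (between two vowels) is not met → [ɡ].
/u/ meets the environment for rule 2 (before a voiced consonant) → [uː].
/ɡ/ (between /u/ and /j/): rule 3 targets it, but not between two vowels → unchanged [ɡ].
/j/ (between /ɡ/ and /u/): no rule targets it → [j].
/u/ — between /j/ and /d/, before a voiced consonant — surfaces as [uː] (rule 2).
/d/ (between /u/ and /n/) is in the target of rule 3 but the environment (between two vowels) is not met → [d].
/n/ stays [n].
/a/ — word-final; rule 2 does not apply here → [a].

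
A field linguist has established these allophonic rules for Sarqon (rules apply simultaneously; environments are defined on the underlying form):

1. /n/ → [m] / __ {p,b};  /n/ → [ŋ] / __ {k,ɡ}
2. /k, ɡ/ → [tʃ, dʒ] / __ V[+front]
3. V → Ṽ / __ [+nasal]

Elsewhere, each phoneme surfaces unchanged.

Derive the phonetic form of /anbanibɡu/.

/a/ meets the environment for rule 3 (before a nasal consonant) → [ã].
/n/ (between /a/ and /b/) occurs before a labial or velar stop → [m] by rule 1.
/b/ (between /n/ and /a/): no rule targets it → [b].
/a/ (between /b/ and /n/) occurs before a nasal consonant → [ã] by rule 3.
/n/ — between /a/ and /i/; rule 1 does not apply here → [n].
/i/ (between /n/ and /b/) is in the target of rule 3 but the environment (before a nasal consonant) is not met → [i].
/b/ stays [b].
/ɡ/ (between /b/ and /u/): rule 2 targets it, but not before a front vowel → unchanged [ɡ].
/u/ (word-final): rule 3 targets it, but not before a nasal consonant → unchanged [u].

[ãmbãnibɡu]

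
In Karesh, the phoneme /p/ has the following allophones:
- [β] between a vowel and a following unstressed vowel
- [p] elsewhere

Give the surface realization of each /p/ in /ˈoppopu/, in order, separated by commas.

Occurrence 1 (position 2): no conditioning environment matches → elsewhere allophone [p].
Occurrence 2 (position 3): no conditioning environment matches → elsewhere allophone [p].
Occurrence 3 (position 5): between a vowel and a following unstressed vowel → [β].

[p], [p], [β]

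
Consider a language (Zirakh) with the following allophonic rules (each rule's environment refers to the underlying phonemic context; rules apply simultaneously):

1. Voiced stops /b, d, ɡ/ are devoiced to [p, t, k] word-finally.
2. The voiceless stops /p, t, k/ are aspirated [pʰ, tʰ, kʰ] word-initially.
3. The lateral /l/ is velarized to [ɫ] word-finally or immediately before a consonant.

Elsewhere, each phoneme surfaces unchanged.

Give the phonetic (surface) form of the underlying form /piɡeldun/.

/p/ (word-initial) occurs word-initially → [pʰ] by rule 2.
/i/ (between /p/ and /ɡ/) is unaffected → [i].
/ɡ/ (between /i/ and /e/): rule 1 targets it, but not word-finally → unchanged [ɡ].
/e/ (between /ɡ/ and /l/): no rule targets it → [e].
/l/ — between /e/ and /d/, word-finally or immediately before a consonant — surfaces as [ɫ] (rule 3).
/d/ (between /l/ and /u/) fails the environment for rule 1, so it stays [d].
/u/ (between /d/ and /n/): no rule targets it → [u].
/n/ — not in any rule's target class → [n].

[pʰiɡeɫdun]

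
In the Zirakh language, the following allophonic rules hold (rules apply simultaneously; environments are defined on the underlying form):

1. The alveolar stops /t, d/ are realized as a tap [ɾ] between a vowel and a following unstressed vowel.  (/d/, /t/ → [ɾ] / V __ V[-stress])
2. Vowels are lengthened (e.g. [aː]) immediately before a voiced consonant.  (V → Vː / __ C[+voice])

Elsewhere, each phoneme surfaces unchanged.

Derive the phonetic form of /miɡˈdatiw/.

/i/ (between /m/ and /ɡ/) occurs before a voiced consonant → [iː] by rule 2.
/d/ (between /ɡ/ and /a/) is in the target of rule 1 but the environment (between a vowel and a following unstressed vowel) is not met → [d].
/a/ (between /d/ and /t/): rule 2 targets it, but not before a voiced consonant → unchanged [a].
/t/ — between /a/ and /i/, between a vowel and a following unstressed vowel — surfaces as [ɾ] (rule 1).
/i/ (between /t/ and /w/) occurs before a voiced consonant → [iː] by rule 2.

[miːɡˈdaɾiːw]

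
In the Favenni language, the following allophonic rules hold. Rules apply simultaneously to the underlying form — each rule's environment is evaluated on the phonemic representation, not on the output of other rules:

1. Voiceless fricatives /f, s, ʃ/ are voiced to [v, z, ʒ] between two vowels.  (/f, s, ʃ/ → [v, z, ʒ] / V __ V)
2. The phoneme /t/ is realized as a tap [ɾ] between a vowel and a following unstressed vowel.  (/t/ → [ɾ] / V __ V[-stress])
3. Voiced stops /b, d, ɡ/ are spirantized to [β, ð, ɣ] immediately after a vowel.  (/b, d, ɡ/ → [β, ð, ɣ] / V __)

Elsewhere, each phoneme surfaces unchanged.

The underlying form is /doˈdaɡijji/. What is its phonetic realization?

[doˈðaɣijji]

/d/ (word-initial) is in the target of rule 3 but the environment (immediately after a vowel) is not met → [d].
/o/ — not in any rule's target class → [o].
/d/ meets the environment for rule 3 (immediately after a vowel) → [ð].
/a/ (between /d/ and /ɡ/) is unaffected → [a].
/ɡ/ (between /a/ and /i/): immediately after a vowel, so rule 3 applies → [ɣ].
/i/ (between /ɡ/ and /j/): no rule targets it → [i].
/j/ — not in any rule's target class → [j].
/j/ (between /j/ and /i/) is unaffected → [j].
/i/ (word-final): no rule targets it → [i].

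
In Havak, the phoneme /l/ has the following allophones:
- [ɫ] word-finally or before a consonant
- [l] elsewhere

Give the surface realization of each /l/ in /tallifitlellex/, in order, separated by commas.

[ɫ], [l], [l], [ɫ], [l]

Occurrence 1 (position 3): word-finally or before a consonant → [ɫ].
Occurrence 2 (position 4): no conditioning environment matches → elsewhere allophone [l].
Occurrence 3 (position 9): no conditioning environment matches → elsewhere allophone [l].
Occurrence 4 (position 11): word-finally or before a consonant → [ɫ].
Occurrence 5 (position 12): no conditioning environment matches → elsewhere allophone [l].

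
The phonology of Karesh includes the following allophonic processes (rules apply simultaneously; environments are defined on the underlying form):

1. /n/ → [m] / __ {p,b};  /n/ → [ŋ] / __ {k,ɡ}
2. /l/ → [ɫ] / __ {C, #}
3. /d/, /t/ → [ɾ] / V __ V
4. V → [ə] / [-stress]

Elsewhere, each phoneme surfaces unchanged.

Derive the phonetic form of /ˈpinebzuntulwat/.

/p/ stays [p].
/i/ — between /p/ and /n/; rule 4 does not apply here → [i].
/n/ (between /i/ and /e/): rule 1 targets it, but not before a labial or velar stop → unchanged [n].
Rule 4 applies to /e/ (between /n/ and /b/: in an unstressed syllable) → [ə].
/b/ stays [b].
/z/ stays [z].
/u/ (between /z/ and /n/) occurs in an unstressed syllable → [ə] by rule 4.
/n/ (between /u/ and /t/): rule 1 targets it, but not before a labial or velar stop → unchanged [n].
/t/ (between /n/ and /u/) is in the target of rule 3 but the environment (between two vowels) is not met → [t].
/u/ meets the environment for rule 4 (in an unstressed syllable) → [ə].
/l/ (between /u/ and /w/): word-finally or immediately before a consonant, so rule 2 applies → [ɫ].
/w/ (between /l/ and /a/) is unaffected → [w].
/a/ — between /w/ and /t/, in an unstressed syllable — surfaces as [ə] (rule 4).
/t/ — word-final; rule 3 does not apply here → [t].

[ˈpinəbzəntəɫwət]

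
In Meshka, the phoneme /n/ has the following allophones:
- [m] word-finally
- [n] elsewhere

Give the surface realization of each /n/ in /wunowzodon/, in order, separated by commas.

Occurrence 1 (position 3): no conditioning environment matches → elsewhere allophone [n].
Occurrence 2 (position 10): word-finally → [m].

[n], [m]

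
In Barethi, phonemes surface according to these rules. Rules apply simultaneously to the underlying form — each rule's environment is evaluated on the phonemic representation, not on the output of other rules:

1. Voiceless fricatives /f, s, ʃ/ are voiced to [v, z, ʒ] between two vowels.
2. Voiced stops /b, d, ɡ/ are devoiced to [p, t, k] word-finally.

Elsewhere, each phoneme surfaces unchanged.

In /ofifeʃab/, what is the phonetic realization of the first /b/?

[p]

/b/ — word-final, word-finally — surfaces as [p] (rule 2).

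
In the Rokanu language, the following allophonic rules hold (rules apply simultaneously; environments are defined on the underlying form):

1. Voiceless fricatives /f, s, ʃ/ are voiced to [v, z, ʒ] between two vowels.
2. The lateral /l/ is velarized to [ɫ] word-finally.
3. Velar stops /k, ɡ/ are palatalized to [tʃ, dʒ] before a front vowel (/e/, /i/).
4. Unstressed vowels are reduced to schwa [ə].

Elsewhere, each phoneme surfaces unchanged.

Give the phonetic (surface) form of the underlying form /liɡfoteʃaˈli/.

[ləɡfətəʒəˈli]

/l/ (word-initial): rule 2 targets it, but not word-finally → unchanged [l].
/i/ (between /l/ and /ɡ/): in an unstressed syllable, so rule 4 applies → [ə].
/ɡ/ (between /i/ and /f/): rule 3 targets it, but not before a front vowel → unchanged [ɡ].
/f/ — between /ɡ/ and /o/; rule 1 does not apply here → [f].
/o/ — between /f/ and /t/, in an unstressed syllable — surfaces as [ə] (rule 4).
/t/ stays [t].
/e/ (between /t/ and /ʃ/) occurs in an unstressed syllable → [ə] by rule 4.
/ʃ/ (between /e/ and /a/) occurs between two vowels → [ʒ] by rule 1.
/a/ (between /ʃ/ and /l/): in an unstressed syllable, so rule 4 applies → [ə].
/l/ (between /a/ and /i/) is in the target of rule 2 but the environment (word-finally) is not met → [l].
/i/ — word-final; rule 4 does not apply here → [i].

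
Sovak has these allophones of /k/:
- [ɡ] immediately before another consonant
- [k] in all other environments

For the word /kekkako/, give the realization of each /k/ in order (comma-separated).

[k], [ɡ], [k], [k]

Occurrence 1 (position 1): no conditioning environment matches → elsewhere allophone [k].
Occurrence 2 (position 3): immediately before another consonant → [ɡ].
Occurrence 3 (position 4): no conditioning environment matches → elsewhere allophone [k].
Occurrence 4 (position 6): no conditioning environment matches → elsewhere allophone [k].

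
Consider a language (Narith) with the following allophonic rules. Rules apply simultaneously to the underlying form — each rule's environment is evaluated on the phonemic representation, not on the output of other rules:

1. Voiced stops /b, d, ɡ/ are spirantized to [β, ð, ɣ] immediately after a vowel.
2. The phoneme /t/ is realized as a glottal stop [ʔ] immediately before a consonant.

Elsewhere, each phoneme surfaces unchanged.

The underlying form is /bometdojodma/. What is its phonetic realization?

[bomeʔdojoðma]

/b/ (word-initial) fails the environment for rule 1, so it stays [b].
/o/ (between /b/ and /m/) is unaffected → [o].
/m/ (between /o/ and /e/): no rule targets it → [m].
/e/ (between /m/ and /t/): no rule targets it → [e].
/t/ (between /e/ and /d/): immediately before a consonant, so rule 2 applies → [ʔ].
/d/ (between /t/ and /o/) fails the environment for rule 1, so it stays [d].
/o/ stays [o].
/j/ — not in any rule's target class → [j].
/o/ — not in any rule's target class → [o].
/d/ meets the environment for rule 1 (immediately after a vowel) → [ð].
/m/ — not in any rule's target class → [m].
/a/ stays [a].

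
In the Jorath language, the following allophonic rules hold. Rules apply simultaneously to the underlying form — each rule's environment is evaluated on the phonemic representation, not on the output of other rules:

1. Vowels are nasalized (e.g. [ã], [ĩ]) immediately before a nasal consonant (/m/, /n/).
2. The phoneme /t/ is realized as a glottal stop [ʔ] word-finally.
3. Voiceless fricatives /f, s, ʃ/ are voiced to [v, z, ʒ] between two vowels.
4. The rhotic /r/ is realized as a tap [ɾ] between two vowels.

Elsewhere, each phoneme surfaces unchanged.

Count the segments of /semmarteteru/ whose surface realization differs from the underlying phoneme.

Segments that undergo a rule: /e/ → [ẽ] (rule 1); /r/ → [ɾ] (rule 4).
All other segments surface unchanged.

2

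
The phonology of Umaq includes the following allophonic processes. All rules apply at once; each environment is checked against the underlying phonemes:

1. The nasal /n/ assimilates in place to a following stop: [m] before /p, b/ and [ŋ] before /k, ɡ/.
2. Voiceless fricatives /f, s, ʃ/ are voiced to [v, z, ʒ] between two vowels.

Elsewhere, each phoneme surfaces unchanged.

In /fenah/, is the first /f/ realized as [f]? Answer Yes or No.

/f/ (word-initial) is in the target of rule 2 but the environment (between two vowels) is not met → [f].
The actual realization is [f], which matches [f].

Yes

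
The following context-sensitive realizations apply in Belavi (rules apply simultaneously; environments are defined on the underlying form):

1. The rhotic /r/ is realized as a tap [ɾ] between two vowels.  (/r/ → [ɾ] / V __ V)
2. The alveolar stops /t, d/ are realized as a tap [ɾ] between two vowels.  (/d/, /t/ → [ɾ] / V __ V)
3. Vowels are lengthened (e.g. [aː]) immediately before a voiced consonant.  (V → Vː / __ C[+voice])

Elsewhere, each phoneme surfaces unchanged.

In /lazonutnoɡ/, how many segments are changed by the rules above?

3

Segments that undergo a rule: /a/ → [aː] (rule 3); /o/ → [oː] (rule 3); /o/ → [oː] (rule 3).
All other segments surface unchanged.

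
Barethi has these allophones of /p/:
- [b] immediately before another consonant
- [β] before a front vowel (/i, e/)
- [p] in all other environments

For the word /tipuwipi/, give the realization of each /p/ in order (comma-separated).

[p], [β]

Occurrence 1 (position 3): no conditioning environment matches → elsewhere allophone [p].
Occurrence 2 (position 7): before a front vowel (/i, e/) → [β].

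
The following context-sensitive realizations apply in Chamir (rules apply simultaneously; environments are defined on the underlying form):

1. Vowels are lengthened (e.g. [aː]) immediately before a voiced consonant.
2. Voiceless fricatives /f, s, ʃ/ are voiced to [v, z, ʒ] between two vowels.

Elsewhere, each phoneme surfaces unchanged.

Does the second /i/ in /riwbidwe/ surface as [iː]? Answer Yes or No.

Yes

/i/ (between /b/ and /d/) occurs before a voiced consonant → [iː] by rule 1.
The actual realization is [iː], which matches [iː].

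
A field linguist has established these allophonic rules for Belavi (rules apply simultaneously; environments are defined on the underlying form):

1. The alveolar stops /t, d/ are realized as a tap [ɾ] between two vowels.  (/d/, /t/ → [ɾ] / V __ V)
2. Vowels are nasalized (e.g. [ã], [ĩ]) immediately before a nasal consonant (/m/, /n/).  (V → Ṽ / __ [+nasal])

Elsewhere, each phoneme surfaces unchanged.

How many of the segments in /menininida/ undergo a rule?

Segments that undergo a rule: /e/ → [ẽ] (rule 2); /i/ → [ĩ] (rule 2); /i/ → [ĩ] (rule 2); /d/ → [ɾ] (rule 1).
All other segments surface unchanged.

4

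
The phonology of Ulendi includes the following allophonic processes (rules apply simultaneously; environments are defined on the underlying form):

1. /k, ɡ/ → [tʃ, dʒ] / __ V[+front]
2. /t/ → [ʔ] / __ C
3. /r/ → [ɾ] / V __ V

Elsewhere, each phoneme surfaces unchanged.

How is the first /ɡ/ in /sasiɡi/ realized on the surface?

/ɡ/ (between /i/ and /i/) occurs before a front vowel → [dʒ] by rule 1.

[dʒ]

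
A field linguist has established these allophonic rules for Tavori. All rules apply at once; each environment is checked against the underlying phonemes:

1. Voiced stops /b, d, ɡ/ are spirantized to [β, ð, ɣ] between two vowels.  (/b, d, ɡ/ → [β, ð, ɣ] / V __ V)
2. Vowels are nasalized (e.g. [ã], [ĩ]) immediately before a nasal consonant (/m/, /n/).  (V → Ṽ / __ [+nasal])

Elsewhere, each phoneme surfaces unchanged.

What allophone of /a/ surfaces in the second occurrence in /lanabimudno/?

[a]

/a/ (between /n/ and /b/) fails the environment for rule 2, so it stays [a].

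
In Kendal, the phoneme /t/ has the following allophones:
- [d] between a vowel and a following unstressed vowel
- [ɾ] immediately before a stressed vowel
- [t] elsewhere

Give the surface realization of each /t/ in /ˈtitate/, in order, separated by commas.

[ɾ], [d], [d]

Occurrence 1 (position 1): immediately before a stressed vowel → [ɾ].
Occurrence 2 (position 3): between a vowel and a following unstressed vowel → [d].
Occurrence 3 (position 5): between a vowel and a following unstressed vowel → [d].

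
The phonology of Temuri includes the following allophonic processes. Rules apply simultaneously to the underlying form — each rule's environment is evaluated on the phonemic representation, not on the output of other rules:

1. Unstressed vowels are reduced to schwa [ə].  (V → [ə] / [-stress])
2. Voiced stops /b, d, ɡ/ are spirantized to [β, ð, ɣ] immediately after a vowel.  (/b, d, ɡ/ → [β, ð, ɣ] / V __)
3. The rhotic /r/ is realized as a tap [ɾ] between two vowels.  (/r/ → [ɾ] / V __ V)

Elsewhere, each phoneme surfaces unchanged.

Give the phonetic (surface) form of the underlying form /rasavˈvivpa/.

/r/ — word-initial; rule 3 does not apply here → [r].
Rule 1 applies to /a/ (between /r/ and /s/: in an unstressed syllable) → [ə].
/a/ meets the environment for rule 1 (in an unstressed syllable) → [ə].
/i/ (between /v/ and /v/) fails the environment for rule 1, so it stays [i].
Rule 1 applies to /a/ (word-final: in an unstressed syllable) → [ə].

[rəsəvˈvivpə]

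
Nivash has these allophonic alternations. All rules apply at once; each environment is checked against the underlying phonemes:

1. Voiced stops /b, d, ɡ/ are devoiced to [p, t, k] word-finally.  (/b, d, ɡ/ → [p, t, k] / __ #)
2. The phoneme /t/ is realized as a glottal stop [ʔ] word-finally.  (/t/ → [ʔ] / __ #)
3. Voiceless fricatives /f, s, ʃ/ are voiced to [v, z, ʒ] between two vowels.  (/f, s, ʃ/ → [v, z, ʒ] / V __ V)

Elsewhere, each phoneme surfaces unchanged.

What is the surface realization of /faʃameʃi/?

/f/ (word-initial) is in the target of rule 3 but the environment (between two vowels) is not met → [f].
/a/ — not in any rule's target class → [a].
Rule 3 applies to /ʃ/ (between /a/ and /a/: between two vowels) → [ʒ].
/a/ (between /ʃ/ and /m/): no rule targets it → [a].
/m/ (between /a/ and /e/): no rule targets it → [m].
/e/ stays [e].
Rule 3 applies to /ʃ/ (between /e/ and /i/: between two vowels) → [ʒ].
/i/ (word-final): no rule targets it → [i].

[faʒameʒi]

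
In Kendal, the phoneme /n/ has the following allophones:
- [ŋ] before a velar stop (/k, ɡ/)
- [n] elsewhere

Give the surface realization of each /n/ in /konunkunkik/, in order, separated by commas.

Occurrence 1 (position 3): no conditioning environment matches → elsewhere allophone [n].
Occurrence 2 (position 5): before a velar stop → [ŋ].
Occurrence 3 (position 8): before a velar stop → [ŋ].

[n], [ŋ], [ŋ]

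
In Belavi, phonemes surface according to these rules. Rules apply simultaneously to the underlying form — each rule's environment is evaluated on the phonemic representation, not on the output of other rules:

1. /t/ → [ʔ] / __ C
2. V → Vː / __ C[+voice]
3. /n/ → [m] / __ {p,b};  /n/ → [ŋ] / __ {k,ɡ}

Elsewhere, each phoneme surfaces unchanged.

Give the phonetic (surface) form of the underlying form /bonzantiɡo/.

/o/ meets the environment for rule 2 (before a voiced consonant) → [oː].
/n/ (between /o/ and /z/) is in the target of rule 3 but the environment (before a labial or velar stop) is not met → [n].
/a/ (between /z/ and /n/): before a voiced consonant, so rule 2 applies → [aː].
/n/ (between /a/ and /t/) fails the environment for rule 3, so it stays [n].
/t/ (between /n/ and /i/): rule 1 targets it, but not immediately before a consonant → unchanged [t].
/i/ — between /t/ and /ɡ/, before a voiced consonant — surfaces as [iː] (rule 2).
/o/ (word-final) fails the environment for rule 2, so it stays [o].

[boːnzaːntiːɡo]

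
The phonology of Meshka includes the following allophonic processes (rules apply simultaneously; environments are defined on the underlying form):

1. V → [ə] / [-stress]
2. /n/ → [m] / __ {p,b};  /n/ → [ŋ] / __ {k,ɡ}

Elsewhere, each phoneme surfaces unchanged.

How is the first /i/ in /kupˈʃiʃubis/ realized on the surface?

[i]

/i/ (between /ʃ/ and /ʃ/) fails the environment for rule 1, so it stays [i].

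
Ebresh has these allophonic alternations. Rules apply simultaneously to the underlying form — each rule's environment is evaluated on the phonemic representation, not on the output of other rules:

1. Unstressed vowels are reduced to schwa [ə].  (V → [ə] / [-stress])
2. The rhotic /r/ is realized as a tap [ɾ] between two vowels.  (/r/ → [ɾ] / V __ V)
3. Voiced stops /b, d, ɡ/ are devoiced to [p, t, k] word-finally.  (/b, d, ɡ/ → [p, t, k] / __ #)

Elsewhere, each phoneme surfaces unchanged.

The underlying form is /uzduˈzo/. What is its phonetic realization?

Rule 1 applies to /u/ (word-initial: in an unstressed syllable) → [ə].
/z/ — not in any rule's target class → [z].
/d/ — between /z/ and /u/; rule 3 does not apply here → [d].
/u/ — between /d/ and /z/, in an unstressed syllable — surfaces as [ə] (rule 1).
/z/ (between /u/ and /o/) is unaffected → [z].
/o/ (word-final) is in the target of rule 1 but the environment (in an unstressed syllable) is not met → [o].

[əzdəˈzo]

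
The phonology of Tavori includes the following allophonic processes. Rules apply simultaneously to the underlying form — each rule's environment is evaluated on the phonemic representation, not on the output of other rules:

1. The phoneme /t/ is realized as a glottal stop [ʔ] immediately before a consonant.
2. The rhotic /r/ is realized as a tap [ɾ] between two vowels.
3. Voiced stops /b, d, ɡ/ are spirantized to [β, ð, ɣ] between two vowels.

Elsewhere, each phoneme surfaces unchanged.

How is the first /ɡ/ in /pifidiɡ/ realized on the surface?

/ɡ/ — word-final; rule 3 does not apply here → [ɡ].

[ɡ]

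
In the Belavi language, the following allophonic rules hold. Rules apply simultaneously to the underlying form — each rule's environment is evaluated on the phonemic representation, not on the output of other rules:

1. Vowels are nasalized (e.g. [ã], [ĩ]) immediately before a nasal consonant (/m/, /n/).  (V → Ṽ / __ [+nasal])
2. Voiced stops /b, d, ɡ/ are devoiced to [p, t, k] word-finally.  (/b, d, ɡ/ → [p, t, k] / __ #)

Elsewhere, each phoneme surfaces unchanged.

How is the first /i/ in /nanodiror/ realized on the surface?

[i]

/i/ (between /d/ and /r/) fails the environment for rule 1, so it stays [i].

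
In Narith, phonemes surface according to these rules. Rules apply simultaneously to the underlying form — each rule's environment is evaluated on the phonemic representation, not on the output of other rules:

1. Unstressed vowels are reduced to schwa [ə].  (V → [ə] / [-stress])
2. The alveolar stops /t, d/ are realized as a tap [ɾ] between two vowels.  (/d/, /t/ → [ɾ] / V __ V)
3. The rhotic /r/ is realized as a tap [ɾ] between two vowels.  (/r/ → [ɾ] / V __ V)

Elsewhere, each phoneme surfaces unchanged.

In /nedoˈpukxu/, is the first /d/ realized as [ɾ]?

/d/ — between /e/ and /o/, between two vowels — surfaces as [ɾ] (rule 2).
The actual realization is [ɾ], which matches [ɾ].

Yes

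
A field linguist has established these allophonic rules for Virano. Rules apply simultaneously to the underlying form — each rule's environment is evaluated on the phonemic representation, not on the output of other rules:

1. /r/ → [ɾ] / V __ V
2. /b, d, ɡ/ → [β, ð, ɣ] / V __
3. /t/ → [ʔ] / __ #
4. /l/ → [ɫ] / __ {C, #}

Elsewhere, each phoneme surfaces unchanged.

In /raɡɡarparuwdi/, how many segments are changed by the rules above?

2

Segments that undergo a rule: /ɡ/ → [ɣ] (rule 2); /r/ → [ɾ] (rule 1).
All other segments surface unchanged.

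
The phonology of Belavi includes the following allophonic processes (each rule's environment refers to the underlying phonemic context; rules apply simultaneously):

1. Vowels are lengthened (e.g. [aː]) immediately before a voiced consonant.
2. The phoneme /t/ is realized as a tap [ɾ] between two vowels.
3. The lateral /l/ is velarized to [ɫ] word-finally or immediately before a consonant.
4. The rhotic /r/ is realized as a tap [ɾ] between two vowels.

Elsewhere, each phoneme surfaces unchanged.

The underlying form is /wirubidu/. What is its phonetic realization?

[wiːɾuːbiːdu]

/w/ stays [w].
/i/ meets the environment for rule 1 (before a voiced consonant) → [iː].
/r/ meets the environment for rule 4 (between two vowels) → [ɾ].
/u/ meets the environment for rule 1 (before a voiced consonant) → [uː].
/b/ (between /u/ and /i/) is unaffected → [b].
Rule 1 applies to /i/ (between /b/ and /d/: before a voiced consonant) → [iː].
/d/ (between /i/ and /u/) is unaffected → [d].
/u/ (word-final) fails the environment for rule 1, so it stays [u].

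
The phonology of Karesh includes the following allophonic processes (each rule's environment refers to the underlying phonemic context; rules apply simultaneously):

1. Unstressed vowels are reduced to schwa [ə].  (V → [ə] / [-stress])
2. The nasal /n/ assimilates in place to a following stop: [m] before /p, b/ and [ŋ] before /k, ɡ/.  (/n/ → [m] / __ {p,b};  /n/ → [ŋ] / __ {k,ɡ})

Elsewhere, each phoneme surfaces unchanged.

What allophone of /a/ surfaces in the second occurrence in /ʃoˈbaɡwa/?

Rule 1 applies to /a/ (word-final: in an unstressed syllable) → [ə].

[ə]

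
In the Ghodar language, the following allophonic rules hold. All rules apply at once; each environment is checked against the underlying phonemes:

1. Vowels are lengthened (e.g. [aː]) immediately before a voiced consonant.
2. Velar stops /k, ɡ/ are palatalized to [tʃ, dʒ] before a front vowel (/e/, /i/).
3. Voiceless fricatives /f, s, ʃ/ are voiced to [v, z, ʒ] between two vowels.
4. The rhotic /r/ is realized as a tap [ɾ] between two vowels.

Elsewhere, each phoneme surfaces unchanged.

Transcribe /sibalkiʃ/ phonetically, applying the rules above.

/s/ (word-initial): rule 3 targets it, but not between two vowels → unchanged [s].
/i/ meets the environment for rule 1 (before a voiced consonant) → [iː].
/a/ (between /b/ and /l/) occurs before a voiced consonant → [aː] by rule 1.
Rule 2 applies to /k/ (between /l/ and /i/: before a front vowel) → [tʃ].
/i/ (between /k/ and /ʃ/) fails the environment for rule 1, so it stays [i].
/ʃ/ — word-final; rule 3 does not apply here → [ʃ].

[siːbaːltʃiʃ]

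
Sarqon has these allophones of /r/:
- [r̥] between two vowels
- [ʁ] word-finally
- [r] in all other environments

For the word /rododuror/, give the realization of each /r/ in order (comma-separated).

Occurrence 1 (position 1): no conditioning environment matches → elsewhere allophone [r].
Occurrence 2 (position 7): between two vowels → [r̥].
Occurrence 3 (position 9): word-finally → [ʁ].

[r], [r̥], [ʁ]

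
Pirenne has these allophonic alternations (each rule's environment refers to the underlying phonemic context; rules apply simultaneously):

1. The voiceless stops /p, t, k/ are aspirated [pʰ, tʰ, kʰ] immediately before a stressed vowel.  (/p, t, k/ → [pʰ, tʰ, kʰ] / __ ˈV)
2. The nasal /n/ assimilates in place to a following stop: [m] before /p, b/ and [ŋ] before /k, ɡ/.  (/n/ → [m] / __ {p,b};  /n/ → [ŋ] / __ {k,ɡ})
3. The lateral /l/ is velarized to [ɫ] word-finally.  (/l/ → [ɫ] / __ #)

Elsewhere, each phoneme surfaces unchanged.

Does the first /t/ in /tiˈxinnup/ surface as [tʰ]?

No

/t/ (word-initial): rule 1 targets it, but not immediately before a stressed vowel → unchanged [t].
The actual realization is [t], not [tʰ].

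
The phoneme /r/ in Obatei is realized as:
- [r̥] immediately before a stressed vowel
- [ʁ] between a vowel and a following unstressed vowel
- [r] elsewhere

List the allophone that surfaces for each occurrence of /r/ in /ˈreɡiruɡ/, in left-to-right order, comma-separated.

[r̥], [ʁ]

Occurrence 1 (position 1): immediately before a stressed vowel → [r̥].
Occurrence 2 (position 5): between a vowel and a following unstressed vowel → [ʁ].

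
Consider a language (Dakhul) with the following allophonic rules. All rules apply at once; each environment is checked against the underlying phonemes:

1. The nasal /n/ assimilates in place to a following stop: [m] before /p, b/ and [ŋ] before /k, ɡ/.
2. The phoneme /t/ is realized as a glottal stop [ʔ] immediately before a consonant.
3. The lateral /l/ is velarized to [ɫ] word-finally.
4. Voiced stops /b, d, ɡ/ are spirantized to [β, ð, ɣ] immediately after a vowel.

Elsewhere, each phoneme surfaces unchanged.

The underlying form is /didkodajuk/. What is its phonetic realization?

[diðkoðajuk]

/d/ — word-initial; rule 4 does not apply here → [d].
/i/ — not in any rule's target class → [i].
Rule 4 applies to /d/ (between /i/ and /k/: immediately after a vowel) → [ð].
/k/ (between /d/ and /o/) is unaffected → [k].
/o/ stays [o].
Rule 4 applies to /d/ (between /o/ and /a/: immediately after a vowel) → [ð].
/a/ — not in any rule's target class → [a].
/j/ stays [j].
/u/ stays [u].
/k/ (word-final): no rule targets it → [k].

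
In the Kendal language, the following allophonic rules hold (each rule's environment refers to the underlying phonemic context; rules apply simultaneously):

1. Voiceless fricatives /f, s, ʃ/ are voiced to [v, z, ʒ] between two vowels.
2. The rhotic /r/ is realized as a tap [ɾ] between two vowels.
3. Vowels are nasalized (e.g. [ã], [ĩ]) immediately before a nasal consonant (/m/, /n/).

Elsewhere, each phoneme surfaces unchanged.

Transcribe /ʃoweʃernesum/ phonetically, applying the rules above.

/ʃ/ (word-initial) is in the target of rule 1 but the environment (between two vowels) is not met → [ʃ].
/o/ (between /ʃ/ and /w/) fails the environment for rule 3, so it stays [o].
/w/ — not in any rule's target class → [w].
/e/ — between /w/ and /ʃ/; rule 3 does not apply here → [e].
/ʃ/ meets the environment for rule 1 (between two vowels) → [ʒ].
/e/ (between /ʃ/ and /r/) is in the target of rule 3 but the environment (before a nasal consonant) is not met → [e].
/r/ (between /e/ and /n/): rule 2 targets it, but not between two vowels → unchanged [r].
/n/ stays [n].
/e/ (between /n/ and /s/) fails the environment for rule 3, so it stays [e].
/s/ (between /e/ and /u/): between two vowels, so rule 1 applies → [z].
/u/ meets the environment for rule 3 (before a nasal consonant) → [ũ].
/m/ — not in any rule's target class → [m].

[ʃoweʒernezũm]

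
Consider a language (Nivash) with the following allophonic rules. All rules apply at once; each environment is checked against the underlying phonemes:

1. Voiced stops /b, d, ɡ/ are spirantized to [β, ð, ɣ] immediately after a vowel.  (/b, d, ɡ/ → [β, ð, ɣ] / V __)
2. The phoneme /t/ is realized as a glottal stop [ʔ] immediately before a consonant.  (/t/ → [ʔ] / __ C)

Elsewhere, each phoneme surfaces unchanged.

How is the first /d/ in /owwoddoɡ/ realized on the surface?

/d/ (between /o/ and /d/) occurs immediately after a vowel → [ð] by rule 1.

[ð]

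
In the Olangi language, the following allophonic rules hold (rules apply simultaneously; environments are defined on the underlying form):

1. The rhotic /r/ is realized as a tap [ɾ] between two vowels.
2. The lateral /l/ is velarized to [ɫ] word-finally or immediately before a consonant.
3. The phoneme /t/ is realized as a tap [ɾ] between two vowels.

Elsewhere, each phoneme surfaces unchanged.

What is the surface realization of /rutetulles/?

[ruɾeɾuɫles]

/r/ (word-initial): rule 1 targets it, but not between two vowels → unchanged [r].
/u/ (between /r/ and /t/) is unaffected → [u].
/t/ (between /u/ and /e/): between two vowels, so rule 3 applies → [ɾ].
/e/ (between /t/ and /t/): no rule targets it → [e].
/t/ — between /e/ and /u/, between two vowels — surfaces as [ɾ] (rule 3).
/u/ (between /t/ and /l/): no rule targets it → [u].
/l/ meets the environment for rule 2 (word-finally or immediately before a consonant) → [ɫ].
/l/ — between /l/ and /e/; rule 2 does not apply here → [l].
/e/ stays [e].
/s/ — not in any rule's target class → [s].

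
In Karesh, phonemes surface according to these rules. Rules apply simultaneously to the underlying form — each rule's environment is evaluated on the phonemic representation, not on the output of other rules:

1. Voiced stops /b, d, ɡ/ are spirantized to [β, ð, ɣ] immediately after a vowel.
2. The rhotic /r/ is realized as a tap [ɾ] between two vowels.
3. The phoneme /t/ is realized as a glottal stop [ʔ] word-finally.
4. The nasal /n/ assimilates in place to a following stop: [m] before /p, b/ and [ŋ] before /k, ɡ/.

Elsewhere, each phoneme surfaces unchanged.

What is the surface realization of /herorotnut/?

/h/ stays [h].
/e/ stays [e].
/r/ (between /e/ and /o/) occurs between two vowels → [ɾ] by rule 2.
/o/ — not in any rule's target class → [o].
/r/ (between /o/ and /o/) occurs between two vowels → [ɾ] by rule 2.
/o/ stays [o].
/t/ — between /o/ and /n/; rule 3 does not apply here → [t].
/n/ (between /t/ and /u/) fails the environment for rule 4, so it stays [n].
/u/ — not in any rule's target class → [u].
Rule 3 applies to /t/ (word-final: word-finally) → [ʔ].

[heɾoɾotnuʔ]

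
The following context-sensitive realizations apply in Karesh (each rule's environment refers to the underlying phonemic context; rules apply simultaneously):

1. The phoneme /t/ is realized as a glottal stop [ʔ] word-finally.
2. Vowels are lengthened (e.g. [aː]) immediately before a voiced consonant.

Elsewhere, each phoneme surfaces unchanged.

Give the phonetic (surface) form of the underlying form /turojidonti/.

/t/ (word-initial): rule 1 targets it, but not word-finally → unchanged [t].
/u/ — between /t/ and /r/, before a voiced consonant — surfaces as [uː] (rule 2).
/o/ (between /r/ and /j/) occurs before a voiced consonant → [oː] by rule 2.
/i/ (between /j/ and /d/): before a voiced consonant, so rule 2 applies → [iː].
/o/ — between /d/ and /n/, before a voiced consonant — surfaces as [oː] (rule 2).
/t/ (between /n/ and /i/) is in the target of rule 1 but the environment (word-finally) is not met → [t].
/i/ (word-final): rule 2 targets it, but not before a voiced consonant → unchanged [i].

[tuːroːjiːdoːnti]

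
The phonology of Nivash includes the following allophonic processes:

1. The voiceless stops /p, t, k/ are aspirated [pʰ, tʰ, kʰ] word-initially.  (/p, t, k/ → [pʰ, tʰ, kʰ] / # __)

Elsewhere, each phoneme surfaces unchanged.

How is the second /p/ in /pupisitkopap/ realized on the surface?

/p/ (between /u/ and /i/) fails the environment for rule 1, so it stays [p].

[p]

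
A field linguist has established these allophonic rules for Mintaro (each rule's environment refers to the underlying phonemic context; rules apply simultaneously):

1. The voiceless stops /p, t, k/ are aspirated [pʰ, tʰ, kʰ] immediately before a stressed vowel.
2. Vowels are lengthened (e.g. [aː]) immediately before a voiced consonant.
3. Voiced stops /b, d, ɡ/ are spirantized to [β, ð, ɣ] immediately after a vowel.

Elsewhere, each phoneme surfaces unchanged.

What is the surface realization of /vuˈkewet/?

/v/ (word-initial) is unaffected → [v].
/u/ — between /v/ and /k/; rule 2 does not apply here → [u].
/k/ (between /u/ and /e/): immediately before a stressed vowel, so rule 1 applies → [kʰ].
/e/ meets the environment for rule 2 (before a voiced consonant) → [eː].
/w/ (between /e/ and /e/): no rule targets it → [w].
/e/ (between /w/ and /t/) is in the target of rule 2 but the environment (before a voiced consonant) is not met → [e].
/t/ (word-final) fails the environment for rule 1, so it stays [t].

[vuˈkʰeːwet]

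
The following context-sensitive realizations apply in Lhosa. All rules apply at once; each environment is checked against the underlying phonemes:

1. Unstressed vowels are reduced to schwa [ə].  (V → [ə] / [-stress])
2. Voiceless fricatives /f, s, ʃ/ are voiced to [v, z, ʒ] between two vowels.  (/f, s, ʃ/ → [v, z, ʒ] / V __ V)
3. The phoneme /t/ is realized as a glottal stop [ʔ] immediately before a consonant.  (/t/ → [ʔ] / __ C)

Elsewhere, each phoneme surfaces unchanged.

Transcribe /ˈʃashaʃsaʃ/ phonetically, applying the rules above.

[ˈʃashəʃsəʃ]

/ʃ/ (word-initial) is in the target of rule 2 but the environment (between two vowels) is not met → [ʃ].
/a/ (between /ʃ/ and /s/) is in the target of rule 1 but the environment (in an unstressed syllable) is not met → [a].
/s/ (between /a/ and /h/) is in the target of rule 2 but the environment (between two vowels) is not met → [s].
/a/ meets the environment for rule 1 (in an unstressed syllable) → [ə].
/ʃ/ — between /a/ and /s/; rule 2 does not apply here → [ʃ].
/s/ (between /ʃ/ and /a/) is in the target of rule 2 but the environment (between two vowels) is not met → [s].
/a/ (between /s/ and /ʃ/) occurs in an unstressed syllable → [ə] by rule 1.
/ʃ/ (word-final) fails the environment for rule 2, so it stays [ʃ].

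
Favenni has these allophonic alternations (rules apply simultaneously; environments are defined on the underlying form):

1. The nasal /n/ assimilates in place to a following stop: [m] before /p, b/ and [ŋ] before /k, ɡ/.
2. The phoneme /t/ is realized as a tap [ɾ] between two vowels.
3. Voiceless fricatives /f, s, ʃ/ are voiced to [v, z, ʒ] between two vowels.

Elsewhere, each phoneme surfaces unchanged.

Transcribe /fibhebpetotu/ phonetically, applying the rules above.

/f/ — word-initial; rule 3 does not apply here → [f].
/t/ (between /e/ and /o/): between two vowels, so rule 2 applies → [ɾ].
/t/ meets the environment for rule 2 (between two vowels) → [ɾ].

[fibhebpeɾoɾu]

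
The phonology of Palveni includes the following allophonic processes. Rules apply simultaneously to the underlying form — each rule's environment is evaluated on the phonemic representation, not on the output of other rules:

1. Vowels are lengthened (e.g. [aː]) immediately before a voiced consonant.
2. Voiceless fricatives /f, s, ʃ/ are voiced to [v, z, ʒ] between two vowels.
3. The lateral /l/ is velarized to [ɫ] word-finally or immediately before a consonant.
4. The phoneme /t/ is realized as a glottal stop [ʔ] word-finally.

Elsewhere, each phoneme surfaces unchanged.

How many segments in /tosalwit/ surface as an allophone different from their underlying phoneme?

4

Segments that undergo a rule: /s/ → [z] (rule 2); /a/ → [aː] (rule 1); /l/ → [ɫ] (rule 3); /t/ → [ʔ] (rule 4).
All other segments surface unchanged.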